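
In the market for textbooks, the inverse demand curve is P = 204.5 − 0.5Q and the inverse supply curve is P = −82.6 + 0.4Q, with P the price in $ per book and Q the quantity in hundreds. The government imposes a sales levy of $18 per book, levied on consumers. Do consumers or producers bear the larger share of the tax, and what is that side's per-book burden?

Consumers bear the larger share: $10 per book.

Inverting to Q(P) form: Qd = 409 − 2P; Qs = 2.5P + 206.5.
Before the tax: set 409 − 2P = 2.5P + 206.5 → P* = $45, Q* = 319.
With the tax collected from consumers, demand (in seller-price terms) shifts: Qd = 409 − 2(P + 18).
Solving gives Q = 299 with consumers paying $55 and producers receiving $37 (the $18 wedge).
Per-book burden: consumers $10, producers $8.
Consumers take the larger share because demand is less price-elastic here (demand slope 2 vs supply slope 2.5).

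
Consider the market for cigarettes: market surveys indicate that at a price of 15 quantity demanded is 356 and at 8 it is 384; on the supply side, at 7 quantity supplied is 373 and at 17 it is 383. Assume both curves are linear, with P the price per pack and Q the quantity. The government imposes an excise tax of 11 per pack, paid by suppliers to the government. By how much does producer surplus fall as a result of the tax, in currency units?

Producer surplus falls by 3270.08.

Demand slope: (384 − 356)/(8 − 15) = -4, so Qd = 416 − 4P.
Supply slope: (383 − 373)/(17 − 7) = 1, so Qs = P + 366.
Before the tax: set 416 − 4P = P + 366 → P* = 10, Q* = 376.
With the tax collected from suppliers, supply shifts: Qs = (P − 11) + 366.
Solving gives Q = 367.2 with buyers paying 12.2 and suppliers receiving 1.2 (the 11 wedge).
ΔPS is the trapezoid between Q = 367.2 and Q = 376 of height 8.8: ½ · (376 + 367.2) · 8.8 = 3270.08.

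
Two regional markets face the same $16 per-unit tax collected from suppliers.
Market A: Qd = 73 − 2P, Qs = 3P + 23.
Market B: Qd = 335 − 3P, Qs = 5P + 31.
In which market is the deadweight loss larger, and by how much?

Market A: pre-tax P* = $10, Q* = 53; post-tax Q = 33.8; deadweight loss = $153.6.
Market B: pre-tax P* = $38, Q* = 221; post-tax Q = 191; deadweight loss = $240.
Difference: $153.6 vs $240 → market B is larger by $86.4.

Market B, by $86.4.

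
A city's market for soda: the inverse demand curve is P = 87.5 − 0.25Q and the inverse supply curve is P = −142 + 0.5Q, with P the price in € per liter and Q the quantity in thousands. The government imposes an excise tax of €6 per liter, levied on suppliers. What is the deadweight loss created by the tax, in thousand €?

Deadweight loss = €24 thousand.

Rewrite in direct form: Qd = 350 − 4P and Qs = 2P + 284.
Without the tax, 350 − 4P = 2P + 284 gives 6P = 66, so P* = €11 and Q* = 306.
With the tax collected from suppliers, supply shifts: Qs = 2(P − 6) + 284.
Solving gives Q = 298 with buyers paying €13 and suppliers receiving €7 (the €6 wedge).
Quantity falls by |ΔQ| = |306 − 298| = 8.
DWL = ½ · t · |ΔQ| = ½ · 6 · 8 = €24.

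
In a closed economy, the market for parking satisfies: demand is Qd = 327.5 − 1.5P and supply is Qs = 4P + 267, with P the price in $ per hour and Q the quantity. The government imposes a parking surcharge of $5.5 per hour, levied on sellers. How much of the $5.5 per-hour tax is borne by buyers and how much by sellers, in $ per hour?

Before the tax: set 327.5 − 1.5P = 4P + 267 → P* = $11, Q* = 311.
With the tax collected from sellers, supply shifts: Qs = 4(P − 5.5) + 267.
New equilibrium: buyers pay $15, sellers receive $9.5, Q = 305. (Wedge: Pb − Ps = 5.5.)
Burden on buyers: $4; on sellers: $1.5. (They sum to $5.5.)
The less price-elastic side of the market bears the larger share of a per-unit tax.

Buyers bear $4 per hour; sellers bear $1.5 per hour.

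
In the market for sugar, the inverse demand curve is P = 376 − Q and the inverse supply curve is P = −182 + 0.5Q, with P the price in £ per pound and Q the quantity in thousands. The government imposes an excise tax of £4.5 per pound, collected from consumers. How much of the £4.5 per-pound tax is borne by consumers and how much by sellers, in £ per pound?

Rewrite in direct form: Qd = 376 − P and Qs = 2P + 364.
Without the tax, 376 − P = 2P + 364 gives 3P = 12, so P* = £4 and Q* = 372.
With the tax collected from consumers, demand (in seller-price terms) shifts: Qd = 376 − (P + 4.5).
Solving gives Q = 369 with consumers paying £7 and sellers receiving £2.5 (the £4.5 wedge).
Burden on consumers: £3; on sellers: £1.5. (They sum to £4.5.)
The less price-elastic side of the market bears the larger share of a per-unit tax.

Consumers bear £3 per pound; sellers bear £1.5 per pound.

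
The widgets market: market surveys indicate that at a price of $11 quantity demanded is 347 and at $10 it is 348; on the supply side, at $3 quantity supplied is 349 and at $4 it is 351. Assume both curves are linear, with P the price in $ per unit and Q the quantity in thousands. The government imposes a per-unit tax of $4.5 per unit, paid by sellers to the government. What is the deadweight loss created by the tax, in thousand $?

Deadweight loss = $6.75 thousand.

Demand slope: (348 − 347)/(10 − 11) = -1, so Qd = 358 − P.
Supply slope: (351 − 349)/(4 − 3) = 2, so Qs = 2P + 343.
Before the tax: set 358 − P = 2P + 343 → P* = $5, Q* = 353.
With the tax collected from sellers, supply shifts: Qs = 2(P − 4.5) + 343.
Solving gives Q = 350 with buyers paying $8 and sellers receiving $3.5 (the $4.5 wedge).
Quantity falls by |ΔQ| = |353 − 350| = 3.
DWL = ½ · t · |ΔQ| = ½ · 4.5 · 3 = $6.75.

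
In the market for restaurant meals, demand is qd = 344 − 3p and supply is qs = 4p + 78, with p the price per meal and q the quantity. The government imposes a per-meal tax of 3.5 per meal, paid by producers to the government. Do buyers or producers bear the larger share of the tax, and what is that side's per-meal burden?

Buyers bear the larger share: 2 per meal.

Before the tax: set 344 − 3p = 4p + 78 → p* = 38, q* = 230.
With the tax collected from producers, supply shifts: qs = 4(p − 3.5) + 78.
New equilibrium: buyers pay 40, producers receive 36.5, q = 224. (Wedge: pb − ps = 3.5.)
Per-meal burden: buyers 2, producers 1.5.
Buyers take the larger share because demand is less price-elastic here (demand slope 3 vs supply slope 4).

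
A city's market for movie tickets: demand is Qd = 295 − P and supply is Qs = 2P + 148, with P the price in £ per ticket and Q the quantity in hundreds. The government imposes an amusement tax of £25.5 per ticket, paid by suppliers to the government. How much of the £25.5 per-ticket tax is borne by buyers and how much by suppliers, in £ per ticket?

Without the tax, 295 − P = 2P + 148 gives 3P = 147, so P* = £49 and Q* = 246.
With the tax collected from suppliers, supply shifts: Qs = 2(P − 25.5) + 148.
New equilibrium: buyers pay £66, suppliers receive £40.5, Q = 229. (Wedge: Pb − Ps = 25.5.)
Burden on buyers: £17; on suppliers: £8.5. (They sum to £25.5.)

Buyers bear £17 per ticket; suppliers bear £8.5 per ticket.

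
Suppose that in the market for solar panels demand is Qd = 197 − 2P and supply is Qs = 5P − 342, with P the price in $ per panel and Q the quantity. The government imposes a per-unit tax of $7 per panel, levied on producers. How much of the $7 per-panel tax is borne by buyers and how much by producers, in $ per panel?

Before the tax: set 197 − 2P = 5P − 342 → P* = $77, Q* = 43.
With the tax collected from producers, supply shifts: Qs = 5(P − 7) − 342.
Solving gives Q = 33 with buyers paying $82 and producers receiving $75 (the $7 wedge).
Burden on buyers: $5; on producers: $2. (They sum to $7.)
The less price-elastic side of the market bears the larger share of a per-unit tax.

Buyers bear $5 per panel; producers bear $2 per panel.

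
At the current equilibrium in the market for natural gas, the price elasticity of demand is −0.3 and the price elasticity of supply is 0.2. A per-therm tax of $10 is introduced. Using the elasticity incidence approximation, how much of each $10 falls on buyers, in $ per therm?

Buyers bear ≈ $4 per therm.

Incidence ratio: buyers' share ≈ εs / (εs + |εd|) = 0.2 / (0.2 + 0.3) = 0.4.
So buyers bear ≈ 0.4 × $10 = $4; suppliers bear $6.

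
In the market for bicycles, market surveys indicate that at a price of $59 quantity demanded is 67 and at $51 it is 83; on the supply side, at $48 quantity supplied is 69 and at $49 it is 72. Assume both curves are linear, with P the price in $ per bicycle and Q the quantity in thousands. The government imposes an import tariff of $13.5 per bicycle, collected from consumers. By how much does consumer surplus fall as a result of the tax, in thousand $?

Consumer surplus falls by $590.49 thousand.

Demand slope: (83 − 67)/(51 − 59) = -2, so Qd = 185 − 2P.
Supply slope: (72 − 69)/(49 − 48) = 3, so Qs = 3P − 75.
Before the tax: set 185 − 2P = 3P − 75 → P* = $52, Q* = 81.
With the tax collected from consumers, demand (in seller-price terms) shifts: Qd = 185 − 2(P + 13.5).
New equilibrium: consumers pay $60.1, producers receive $46.6, Q = 64.8. (Wedge: Pb − Ps = 13.5.)
ΔCS is the trapezoid between Q = 64.8 and Q = 81 of height $8.1: ½ · (81 + 64.8) · 8.1 = $590.49.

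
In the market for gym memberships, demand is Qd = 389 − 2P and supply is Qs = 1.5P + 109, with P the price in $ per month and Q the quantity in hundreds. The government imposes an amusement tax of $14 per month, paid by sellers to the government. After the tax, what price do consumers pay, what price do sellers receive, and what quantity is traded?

Consumers pay $86; sellers receive $72; quantity = 217.

Before the tax: set 389 − 2P = 1.5P + 109 → P* = $80, Q* = 229.
With the tax collected from sellers, supply shifts: Qs = 1.5(P − 14) + 109.
New equilibrium: consumers pay $86, sellers receive $72, Q = 217. (Wedge: Pb − Ps = 14.)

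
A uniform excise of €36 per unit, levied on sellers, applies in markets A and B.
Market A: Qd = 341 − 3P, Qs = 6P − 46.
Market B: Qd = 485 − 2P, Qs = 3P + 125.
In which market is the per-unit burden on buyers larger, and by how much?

Market A: pre-tax P* = €43, Q* = 212; post-tax Q = 140; per-unit burden on buyers = €24.
Market B: pre-tax P* = €72, Q* = 341; post-tax Q = 297.8; per-unit burden on buyers = €21.6.
Difference: €24 vs €21.6 → market A is larger by €2.4.

Market A, by €2.4.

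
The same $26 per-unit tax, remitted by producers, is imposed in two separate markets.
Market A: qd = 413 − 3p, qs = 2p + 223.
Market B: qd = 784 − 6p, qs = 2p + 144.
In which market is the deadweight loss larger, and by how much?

Market B, by $101.4.

Market A: pre-tax p* = $38, q* = 299; post-tax q = 267.8; deadweight loss = $405.6.
Market B: pre-tax p* = $80, q* = 304; post-tax q = 265; deadweight loss = $507.
Difference: $405.6 vs $507 → market B is larger by $101.4.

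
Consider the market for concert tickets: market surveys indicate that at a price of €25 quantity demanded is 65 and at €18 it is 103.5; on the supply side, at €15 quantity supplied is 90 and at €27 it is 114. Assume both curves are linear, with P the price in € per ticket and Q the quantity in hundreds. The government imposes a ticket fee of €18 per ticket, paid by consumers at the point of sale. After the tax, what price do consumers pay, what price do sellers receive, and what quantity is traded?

Demand slope: (103.5 − 65)/(18 − 25) = -5.5, so Qd = 202.5 − 5.5P.
Supply slope: (114 − 90)/(27 − 15) = 2, so Qs = 2P + 60.
Without the tax, 202.5 − 5.5P = 2P + 60 gives 7.5P = 142.5, so P* = €19 and Q* = 98.
With the tax collected from consumers, demand (in seller-price terms) shifts: Qd = 202.5 − 5.5(P + 18).
New equilibrium: consumers pay €23.8, sellers receive €5.8, Q = 71.6. (Wedge: Pb − Ps = 18.)
The less price-elastic side of the market bears the larger share of a per-unit tax.

Consumers pay €23.8; sellers receive €5.8; quantity = 71.6.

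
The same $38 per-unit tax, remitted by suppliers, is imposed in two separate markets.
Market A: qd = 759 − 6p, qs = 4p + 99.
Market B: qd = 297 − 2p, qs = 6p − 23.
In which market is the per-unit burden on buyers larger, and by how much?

Market B, by $13.3.

Market A: pre-tax p* = $66, q* = 363; post-tax q = 271.8; per-unit burden on buyers = $15.2.
Market B: pre-tax p* = $40, q* = 217; post-tax q = 160; per-unit burden on buyers = $28.5.
Difference: $15.2 vs $28.5 → market B is larger by $13.3.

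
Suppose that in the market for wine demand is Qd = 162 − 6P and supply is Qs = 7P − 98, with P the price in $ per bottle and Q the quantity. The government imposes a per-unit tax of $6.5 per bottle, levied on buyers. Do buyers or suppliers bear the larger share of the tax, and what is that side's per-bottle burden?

Without the tax, 162 − 6P = 7P − 98 gives 13P = 260, so P* = $20 and Q* = 42.
With the tax collected from buyers, demand (in seller-price terms) shifts: Qd = 162 − 6(P + 6.5).
Solving gives Q = 21 with buyers paying $23.5 and suppliers receiving $17 (the $6.5 wedge).
Per-bottle burden: buyers $3.5, suppliers $3.
Buyers take the larger share because demand is less price-elastic here (demand slope 6 vs supply slope 7).
The less price-elastic side of the market bears the larger share of a per-unit tax.

Buyers bear the larger share: $3.5 per bottle.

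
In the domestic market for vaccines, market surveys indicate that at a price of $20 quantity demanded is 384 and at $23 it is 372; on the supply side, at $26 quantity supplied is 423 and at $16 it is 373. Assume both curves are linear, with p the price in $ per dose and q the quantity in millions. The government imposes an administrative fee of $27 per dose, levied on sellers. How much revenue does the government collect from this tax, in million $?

Tax revenue = $8856 million.

Demand slope: (372 − 384)/(23 − 20) = -4, so qd = 464 − 4p.
Supply slope: (373 − 423)/(16 − 26) = 5, so qs = 5p + 293.
Before the tax: set 464 − 4p = 5p + 293 → p* = $19, q* = 388.
With the tax collected from sellers, supply shifts: qs = 5(p − 27) + 293.
Solving gives q = 328 with buyers paying $34 and sellers receiving $7 (the $27 wedge).
Revenue = t · Q = 27 · 328 = $8856.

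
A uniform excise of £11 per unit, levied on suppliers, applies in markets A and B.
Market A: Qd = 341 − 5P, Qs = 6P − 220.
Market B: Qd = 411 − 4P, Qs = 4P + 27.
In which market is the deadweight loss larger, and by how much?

Market A: pre-tax P* = £51, Q* = 86; post-tax Q = 56; deadweight loss = £165.
Market B: pre-tax P* = £48, Q* = 219; post-tax Q = 197; deadweight loss = £121.
Difference: £165 vs £121 → market A is larger by £44.

Market A, by £44.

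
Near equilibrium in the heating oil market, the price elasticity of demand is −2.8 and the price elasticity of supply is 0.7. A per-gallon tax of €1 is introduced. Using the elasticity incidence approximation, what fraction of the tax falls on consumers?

Consumers' share ≈ 0.2.

Incidence ratio: consumers' share ≈ εs / (εs + |εd|) = 0.7 / (0.7 + 2.8) = 0.2.
Supply is the less elastic side, so consumers bear the smaller share.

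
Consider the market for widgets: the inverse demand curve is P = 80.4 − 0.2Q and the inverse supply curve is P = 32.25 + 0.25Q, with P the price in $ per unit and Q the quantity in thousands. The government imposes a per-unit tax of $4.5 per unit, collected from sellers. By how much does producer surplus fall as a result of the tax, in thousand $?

Producer surplus falls by $255 thousand.

Rewrite in direct form: Qd = 402 − 5P and Qs = 4P − 129.
Before the tax: set 402 − 5P = 4P − 129 → P* = $59, Q* = 107.
With the tax collected from sellers, supply shifts: Qs = 4(P − 4.5) − 129.
New equilibrium: consumers pay $61, sellers receive $56.5, Q = 97. (Wedge: Pb − Ps = 4.5.)
ΔPS is the trapezoid between Q = 97 and Q = 107 of height $2.5: ½ · (107 + 97) · 2.5 = $255.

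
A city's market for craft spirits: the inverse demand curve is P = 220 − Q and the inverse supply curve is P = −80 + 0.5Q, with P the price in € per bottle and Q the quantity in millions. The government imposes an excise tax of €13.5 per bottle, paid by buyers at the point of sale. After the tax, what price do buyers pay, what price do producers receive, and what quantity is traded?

Buyers pay €29; producers receive €15.5; quantity = 191.

Inverting to Q(P) form: Qd = 220 − P; Qs = 2P + 160.
Before the tax: set 220 − P = 2P + 160 → P* = €20, Q* = 200.
With the tax collected from buyers, demand (in seller-price terms) shifts: Qd = 220 − (P + 13.5).
Solving gives Q = 191 with buyers paying €29 and producers receiving €15.5 (the €13.5 wedge).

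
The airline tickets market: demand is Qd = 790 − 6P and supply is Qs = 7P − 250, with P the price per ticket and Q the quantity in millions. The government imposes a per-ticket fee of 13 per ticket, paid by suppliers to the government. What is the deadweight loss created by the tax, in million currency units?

Deadweight loss = 273 million.

Without the tax, 790 − 6P = 7P − 250 gives 13P = 1040, so P* = 80 and Q* = 310.
With the tax collected from suppliers, supply shifts: Qs = 7(P − 13) − 250.
New equilibrium: buyers pay 87, suppliers receive 74, Q = 268. (Wedge: Pb − Ps = 13.)
Quantity falls by |ΔQ| = |310 − 268| = 42.
DWL = ½ · t · |ΔQ| = ½ · 13 · 42 = 273.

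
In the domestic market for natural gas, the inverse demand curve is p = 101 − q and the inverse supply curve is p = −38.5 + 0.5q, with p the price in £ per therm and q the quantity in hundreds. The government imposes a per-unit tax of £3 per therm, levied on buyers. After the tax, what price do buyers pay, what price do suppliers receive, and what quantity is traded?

Buyers pay £10; suppliers receive £7; quantity = 91.

Rewrite in direct form: qd = 101 − p and qs = 2p + 77.
Without the tax, 101 − p = 2p + 77 gives 3p = 24, so p* = £8 and q* = 93.
With the tax collected from buyers, demand (in seller-price terms) shifts: qd = 101 − (p + 3).
Solving gives q = 91 with buyers paying £10 and suppliers receiving £7 (the £3 wedge).
The less price-elastic side of the market bears the larger share of a per-unit tax.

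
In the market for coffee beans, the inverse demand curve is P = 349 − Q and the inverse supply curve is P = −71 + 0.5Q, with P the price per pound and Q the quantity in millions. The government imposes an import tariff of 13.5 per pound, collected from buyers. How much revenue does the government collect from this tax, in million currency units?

Tax revenue = 3658.5 million.

Inverting to Q(P) form: Qd = 349 − P; Qs = 2P + 142.
Without the tax, 349 − P = 2P + 142 gives 3P = 207, so P* = 69 and Q* = 280.
With the tax collected from buyers, demand (in seller-price terms) shifts: Qd = 349 − (P + 13.5).
New equilibrium: buyers pay 78, suppliers receive 64.5, Q = 271. (Wedge: Pb − Ps = 13.5.)
Revenue = t · Q = 13.5 · 271 = 3658.5.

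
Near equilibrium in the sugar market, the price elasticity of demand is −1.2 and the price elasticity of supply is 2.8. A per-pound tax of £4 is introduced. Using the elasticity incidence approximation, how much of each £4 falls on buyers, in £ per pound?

Incidence ratio: buyers' share ≈ εs / (εs + |εd|) = 2.8 / (2.8 + 1.2) = 0.7.
So buyers bear ≈ 0.7 × £4 = £2.8; sellers bear £1.2.

Buyers bear ≈ £2.8 per pound.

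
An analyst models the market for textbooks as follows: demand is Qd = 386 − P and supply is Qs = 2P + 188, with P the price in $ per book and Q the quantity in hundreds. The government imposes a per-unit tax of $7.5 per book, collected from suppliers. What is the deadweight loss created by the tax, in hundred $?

Deadweight loss = $18.75 hundred.

Without the tax, 386 − P = 2P + 188 gives 3P = 198, so P* = $66 and Q* = 320.
With the tax collected from suppliers, supply shifts: Qs = 2(P − 7.5) + 188.
New equilibrium: buyers pay $71, suppliers receive $63.5, Q = 315. (Wedge: Pb − Ps = 7.5.)
Quantity falls by |ΔQ| = |320 − 315| = 5.
DWL = ½ · t · |ΔQ| = ½ · 7.5 · 5 = $18.75.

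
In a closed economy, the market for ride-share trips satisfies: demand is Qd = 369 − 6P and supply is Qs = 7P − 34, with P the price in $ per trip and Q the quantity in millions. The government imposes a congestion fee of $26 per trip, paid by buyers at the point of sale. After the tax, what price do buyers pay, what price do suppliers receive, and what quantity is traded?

Without the tax, 369 − 6P = 7P − 34 gives 13P = 403, so P* = $31 and Q* = 183.
With the tax collected from buyers, demand (in seller-price terms) shifts: Qd = 369 − 6(P + 26).
New equilibrium: buyers pay $45, suppliers receive $19, Q = 99. (Wedge: Pb − Ps = 26.)
The less price-elastic side of the market bears the larger share of a per-unit tax.

Buyers pay $45; suppliers receive $19; quantity = 99.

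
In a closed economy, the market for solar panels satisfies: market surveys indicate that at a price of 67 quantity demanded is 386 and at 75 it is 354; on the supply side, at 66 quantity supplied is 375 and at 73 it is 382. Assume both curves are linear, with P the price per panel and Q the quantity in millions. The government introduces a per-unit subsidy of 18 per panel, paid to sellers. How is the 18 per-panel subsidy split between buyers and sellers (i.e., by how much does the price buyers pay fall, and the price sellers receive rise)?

Buyers gain 3.6 per panel; sellers gain 14.4 per panel.

Demand slope: (354 − 386)/(75 − 67) = -4, so Qd = 654 − 4P.
Supply slope: (382 − 375)/(73 − 66) = 1, so Qs = P + 309.
Without the subsidy, 654 − 4P = P + 309 gives 5P = 345, so P* = 69 and Q* = 378.
With a per-unit subsidy paid to sellers, each receives P + 18 per unit sold, so supply becomes Qs = (P + 18) + 309.
Solving gives Q = 392.4 with buyers paying 65.4 and sellers receiving 83.4 (the 18 wedge).
Gain to buyers: 3.6; to sellers: 14.4. (They sum to 18.)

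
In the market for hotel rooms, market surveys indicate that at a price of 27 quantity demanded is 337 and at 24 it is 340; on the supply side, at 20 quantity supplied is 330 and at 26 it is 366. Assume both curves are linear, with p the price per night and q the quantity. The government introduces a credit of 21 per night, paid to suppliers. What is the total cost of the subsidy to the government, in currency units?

Demand slope: (340 − 337)/(24 − 27) = -1, so qd = 364 − p.
Supply slope: (366 − 330)/(26 − 20) = 6, so qs = 6p + 210.
Before the subsidy: set 364 − p = 6p + 210 → p* = 22, q* = 342.
With a per-unit subsidy paid to suppliers, each receives p + 21 per unit sold, so supply becomes qs = 6(p + 21) + 210.
New equilibrium: consumers pay 4, suppliers receive 25, q = 360. (Wedge: pb − ps = −21.)
Outlay = t · Q = 21 · 360 = 7560.

Government outlay = 7560.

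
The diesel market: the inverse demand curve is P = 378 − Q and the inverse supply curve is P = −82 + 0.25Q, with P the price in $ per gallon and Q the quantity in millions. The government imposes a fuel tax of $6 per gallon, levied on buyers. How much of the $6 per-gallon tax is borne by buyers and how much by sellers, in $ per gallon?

Inverting to Q(P) form: Qd = 378 − P; Qs = 4P + 328.
Before the tax: set 378 − P = 4P + 328 → P* = $10, Q* = 368.
With the tax collected from buyers, demand (in seller-price terms) shifts: Qd = 378 − (P + 6).
New equilibrium: buyers pay $14.8, sellers receive $8.8, Q = 363.2. (Wedge: Pb − Ps = 6.)
Burden on buyers: $4.8; on sellers: $1.2. (They sum to $6.)
The less price-elastic side of the market bears the larger share of a per-unit tax.

Buyers bear $4.8 per gallon; sellers bear $1.2 per gallon.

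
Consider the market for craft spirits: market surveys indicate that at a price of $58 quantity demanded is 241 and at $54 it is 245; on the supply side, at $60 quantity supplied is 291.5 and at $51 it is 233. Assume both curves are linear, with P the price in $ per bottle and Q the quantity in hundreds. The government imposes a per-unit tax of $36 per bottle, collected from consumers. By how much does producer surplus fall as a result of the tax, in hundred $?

Producer surplus falls by $1105.92 hundred.

Demand slope: (245 − 241)/(54 − 58) = -1, so Qd = 299 − P.
Supply slope: (233 − 291.5)/(51 − 60) = 6.5, so Qs = 6.5P − 98.5.
Without the tax, 299 − P = 6.5P − 98.5 gives 7.5P = 397.5, so P* = $53 and Q* = 246.
With the tax collected from consumers, demand (in seller-price terms) shifts: Qd = 299 − (P + 36).
New equilibrium: consumers pay $84.2, suppliers receive $48.2, Q = 214.8. (Wedge: Pb − Ps = 36.)
ΔPS is the trapezoid between Q = 214.8 and Q = 246 of height $4.8: ½ · (246 + 214.8) · 4.8 = $1105.92.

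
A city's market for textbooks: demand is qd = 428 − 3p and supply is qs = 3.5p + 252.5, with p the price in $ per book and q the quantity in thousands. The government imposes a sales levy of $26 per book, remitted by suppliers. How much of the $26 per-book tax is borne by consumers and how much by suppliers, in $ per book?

Before the tax: set 428 − 3p = 3.5p + 252.5 → p* = $27, q* = 347.
With the tax collected from suppliers, supply shifts: qs = 3.5(p − 26) + 252.5.
Solving gives q = 305 with consumers paying $41 and suppliers receiving $15 (the $26 wedge).
Burden on consumers: $14; on suppliers: $12. (They sum to $26.)
The less price-elastic side of the market bears the larger share of a per-unit tax.

Consumers bear $14 per book; suppliers bear $12 per book.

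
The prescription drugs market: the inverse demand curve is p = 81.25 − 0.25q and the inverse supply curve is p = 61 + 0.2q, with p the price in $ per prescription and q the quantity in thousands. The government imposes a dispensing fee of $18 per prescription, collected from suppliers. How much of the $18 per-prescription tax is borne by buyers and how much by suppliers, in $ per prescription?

Buyers bear $10 per prescription; suppliers bear $8 per prescription.

Inverting to q(p) form: qd = 325 − 4p; qs = 5p − 305.
Before the tax: set 325 − 4p = 5p − 305 → p* = $70, q* = 45.
With the tax collected from suppliers, supply shifts: qs = 5(p − 18) − 305.
New equilibrium: buyers pay $80, suppliers receive $62, q = 5. (Wedge: pb − ps = 18.)
Burden on buyers: $10; on suppliers: $8. (They sum to $18.)
The less price-elastic side of the market bears the larger share of a per-unit tax.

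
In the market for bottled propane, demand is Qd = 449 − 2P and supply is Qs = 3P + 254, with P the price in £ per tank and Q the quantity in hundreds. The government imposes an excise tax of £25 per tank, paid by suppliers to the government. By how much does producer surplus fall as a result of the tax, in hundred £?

Before the tax: set 449 − 2P = 3P + 254 → P* = £39, Q* = 371.
With the tax collected from suppliers, supply shifts: Qs = 3(P − 25) + 254.
New equilibrium: consumers pay £54, suppliers receive £29, Q = 341. (Wedge: Pb − Ps = 25.)
ΔPS is the trapezoid between Q = 341 and Q = 371 of height £10: ½ · (371 + 341) · 10 = £3560.

Producer surplus falls by £3560 hundred.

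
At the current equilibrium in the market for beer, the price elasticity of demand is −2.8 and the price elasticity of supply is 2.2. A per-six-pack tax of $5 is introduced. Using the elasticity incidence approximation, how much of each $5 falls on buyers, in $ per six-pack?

Buyers bear ≈ $2.2 per six-pack.

Incidence ratio: buyers' share ≈ εs / (εs + |εd|) = 2.2 / (2.2 + 2.8) = 0.44.
So buyers bear ≈ 0.44 × $5 = $2.2; producers bear $2.8.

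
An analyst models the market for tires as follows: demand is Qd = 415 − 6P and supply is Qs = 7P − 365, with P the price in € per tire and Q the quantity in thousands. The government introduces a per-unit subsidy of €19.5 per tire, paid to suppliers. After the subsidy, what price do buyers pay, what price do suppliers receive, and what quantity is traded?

Buyers pay €49.5; suppliers receive €69; quantity = 118.

Without the subsidy, 415 − 6P = 7P − 365 gives 13P = 780, so P* = €60 and Q* = 55.
With a per-unit subsidy paid to suppliers, each receives P + 19.5 per unit sold, so supply becomes Qs = 7(P + 19.5) − 365.
New equilibrium: buyers pay €49.5, suppliers receive €69, Q = 118. (Wedge: Pb − Ps = −19.5.)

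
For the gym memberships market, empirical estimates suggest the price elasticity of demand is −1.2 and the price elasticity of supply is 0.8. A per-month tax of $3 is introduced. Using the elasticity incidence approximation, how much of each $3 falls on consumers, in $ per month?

Incidence ratio: consumers' share ≈ εs / (εs + |εd|) = 0.8 / (0.8 + 1.2) = 0.4.
So consumers bear ≈ 0.4 × $3 = $1.2; sellers bear $1.8.

Consumers bear ≈ $1.2 per month.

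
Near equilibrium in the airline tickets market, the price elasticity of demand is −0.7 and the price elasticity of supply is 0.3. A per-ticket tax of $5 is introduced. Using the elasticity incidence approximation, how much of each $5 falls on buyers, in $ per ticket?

Incidence ratio: buyers' share ≈ εs / (εs + |εd|) = 0.3 / (0.3 + 0.7) = 0.3.
So buyers bear ≈ 0.3 × $5 = $1.5; suppliers bear $3.5.

Buyers bear ≈ $1.5 per ticket.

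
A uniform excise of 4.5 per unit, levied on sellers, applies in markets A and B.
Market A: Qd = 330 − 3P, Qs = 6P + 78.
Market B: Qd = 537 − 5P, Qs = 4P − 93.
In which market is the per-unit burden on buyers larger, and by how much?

Market A, by 1.

Market A: pre-tax P* = 28, Q* = 246; post-tax Q = 237; per-unit burden on buyers = 3.
Market B: pre-tax P* = 70, Q* = 187; post-tax Q = 177; per-unit burden on buyers = 2.
Difference: 3 vs 2 → market A is larger by 1.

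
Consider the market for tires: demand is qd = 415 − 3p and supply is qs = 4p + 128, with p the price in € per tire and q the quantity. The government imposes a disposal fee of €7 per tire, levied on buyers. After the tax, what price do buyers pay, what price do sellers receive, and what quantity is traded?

Buyers pay €45; sellers receive €38; quantity = 280.

Before the tax: set 415 − 3p = 4p + 128 → p* = €41, q* = 292.
With the tax collected from buyers, demand (in seller-price terms) shifts: qd = 415 − 3(p + 7).
Solving gives q = 280 with buyers paying €45 and sellers receiving €38 (the €7 wedge).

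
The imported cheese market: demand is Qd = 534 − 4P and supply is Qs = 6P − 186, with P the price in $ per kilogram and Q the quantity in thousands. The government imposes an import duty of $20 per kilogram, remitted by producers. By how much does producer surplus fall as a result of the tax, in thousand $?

Producer surplus falls by $1776 thousand.

Before the tax: set 534 − 4P = 6P − 186 → P* = $72, Q* = 246.
With the tax collected from producers, supply shifts: Qs = 6(P − 20) − 186.
Solving gives Q = 198 with buyers paying $84 and producers receiving $64 (the $20 wedge).
ΔPS is the trapezoid between Q = 198 and Q = 246 of height $8: ½ · (246 + 198) · 8 = $1776.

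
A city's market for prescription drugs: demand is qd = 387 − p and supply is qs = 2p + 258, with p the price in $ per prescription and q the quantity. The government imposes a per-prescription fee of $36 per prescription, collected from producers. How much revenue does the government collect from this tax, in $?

Tax revenue = $11520.

Before the tax: set 387 − p = 2p + 258 → p* = $43, q* = 344.
With the tax collected from producers, supply shifts: qs = 2(p − 36) + 258.
New equilibrium: buyers pay $67, producers receive $31, q = 320. (Wedge: pb − ps = 36.)
Revenue = t · Q = 36 · 320 = $11520.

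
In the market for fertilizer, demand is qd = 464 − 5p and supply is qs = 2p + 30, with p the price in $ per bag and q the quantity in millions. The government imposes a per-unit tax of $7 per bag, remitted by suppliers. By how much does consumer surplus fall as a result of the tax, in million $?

Before the tax: set 464 − 5p = 2p + 30 → p* = $62, q* = 154.
With the tax collected from suppliers, supply shifts: qs = 2(p − 7) + 30.
New equilibrium: consumers pay $64, suppliers receive $57, q = 144. (Wedge: pb − ps = 7.)
ΔCS is the trapezoid between Q = 144 and Q = 154 of height $2: ½ · (154 + 144) · 2 = $298.

Consumer surplus falls by $298 million.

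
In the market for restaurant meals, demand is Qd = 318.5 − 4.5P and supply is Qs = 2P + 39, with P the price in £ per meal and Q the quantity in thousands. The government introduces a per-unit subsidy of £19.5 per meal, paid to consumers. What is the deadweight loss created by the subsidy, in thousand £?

Before the subsidy: set 318.5 − 4.5P = 2P + 39 → P* = £43, Q* = 125.
With a per-unit subsidy paid to consumers, each effectively pays P − 19.5, so demand becomes Qd = 318.5 − 4.5(P − 19.5).
Solving gives Q = 152 with consumers paying £37 and producers receiving £56.5 (the £19.5 wedge).
Quantity rises by |ΔQ| = |125 − 152| = 27.
DWL = ½ · t · |ΔQ| = ½ · 19.5 · 27 = £263.25.

Deadweight loss = £263.25 thousand.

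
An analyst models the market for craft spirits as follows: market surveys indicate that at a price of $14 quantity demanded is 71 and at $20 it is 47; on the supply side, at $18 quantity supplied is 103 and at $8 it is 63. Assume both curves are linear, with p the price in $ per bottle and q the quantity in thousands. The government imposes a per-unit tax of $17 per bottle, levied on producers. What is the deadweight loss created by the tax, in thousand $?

Demand slope: (47 − 71)/(20 − 14) = -4, so qd = 127 − 4p.
Supply slope: (63 − 103)/(8 − 18) = 4, so qs = 4p + 31.
Before the tax: set 127 − 4p = 4p + 31 → p* = $12, q* = 79.
With the tax collected from producers, supply shifts: qs = 4(p − 17) + 31.
Solving gives q = 45 with buyers paying $20.5 and producers receiving $3.5 (the $17 wedge).
Quantity falls by |ΔQ| = |79 − 45| = 34.
DWL = ½ · t · |ΔQ| = ½ · 17 · 34 = $289.

Deadweight loss = $289 thousand.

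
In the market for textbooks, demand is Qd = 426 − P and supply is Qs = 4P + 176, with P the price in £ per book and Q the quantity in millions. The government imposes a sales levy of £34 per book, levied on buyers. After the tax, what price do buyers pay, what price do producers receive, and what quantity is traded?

Before the tax: set 426 − P = 4P + 176 → P* = £50, Q* = 376.
With the tax collected from buyers, demand (in seller-price terms) shifts: Qd = 426 − (P + 34).
New equilibrium: buyers pay £77.2, producers receive £43.2, Q = 348.8. (Wedge: Pb − Ps = 34.)

Buyers pay £77.2; producers receive £43.2; quantity = 348.8.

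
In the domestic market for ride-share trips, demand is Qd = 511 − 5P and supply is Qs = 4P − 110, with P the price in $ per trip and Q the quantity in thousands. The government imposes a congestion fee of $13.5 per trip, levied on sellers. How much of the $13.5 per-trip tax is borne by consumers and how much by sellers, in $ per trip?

Without the tax, 511 − 5P = 4P − 110 gives 9P = 621, so P* = $69 and Q* = 166.
With the tax collected from sellers, supply shifts: Qs = 4(P − 13.5) − 110.
New equilibrium: consumers pay $75, sellers receive $61.5, Q = 136. (Wedge: Pb − Ps = 13.5.)
Burden on consumers: $6; on sellers: $7.5. (They sum to $13.5.)
The less price-elastic side of the market bears the larger share of a per-unit tax.

Consumers bear $6 per trip; sellers bear $7.5 per trip.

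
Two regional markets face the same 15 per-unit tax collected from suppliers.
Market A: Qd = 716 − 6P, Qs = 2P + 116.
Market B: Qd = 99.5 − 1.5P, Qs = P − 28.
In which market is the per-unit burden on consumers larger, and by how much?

Market A: pre-tax P* = 75, Q* = 266; post-tax Q = 243.5; per-unit burden on consumers = 3.75.
Market B: pre-tax P* = 51, Q* = 23; post-tax Q = 14; per-unit burden on consumers = 6.
Difference: 3.75 vs 6 → market B is larger by 2.25.

Market B, by 2.25.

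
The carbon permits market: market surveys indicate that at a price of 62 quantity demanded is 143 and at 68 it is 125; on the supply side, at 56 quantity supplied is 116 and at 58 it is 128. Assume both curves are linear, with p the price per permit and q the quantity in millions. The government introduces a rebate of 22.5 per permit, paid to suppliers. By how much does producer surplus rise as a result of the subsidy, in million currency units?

Demand slope: (125 − 143)/(68 − 62) = -3, so qd = 329 − 3p.
Supply slope: (128 − 116)/(58 − 56) = 6, so qs = 6p − 220.
Before the subsidy: set 329 − 3p = 6p − 220 → p* = 61, q* = 146.
With a per-unit subsidy paid to suppliers, each receives p + 22.5 per unit sold, so supply becomes qs = 6(p + 22.5) − 220.
Solving gives q = 191 with consumers paying 46 and suppliers receiving 68.5 (the 22.5 wedge).
ΔPS is the trapezoid between Q = 191 and Q = 146 of height 7.5: ½ · (146 + 191) · 7.5 = 1263.75.

Producer surplus rises by 1263.75 million.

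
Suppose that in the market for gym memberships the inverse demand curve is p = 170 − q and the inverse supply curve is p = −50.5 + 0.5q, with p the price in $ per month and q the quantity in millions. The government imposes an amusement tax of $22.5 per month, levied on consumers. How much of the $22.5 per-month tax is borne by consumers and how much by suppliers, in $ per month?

Consumers bear $15 per month; suppliers bear $7.5 per month.

Inverting to q(p) form: qd = 170 − p; qs = 2p + 101.
Without the tax, 170 − p = 2p + 101 gives 3p = 69, so p* = $23 and q* = 147.
With the tax collected from consumers, demand (in seller-price terms) shifts: qd = 170 − (p + 22.5).
Solving gives q = 132 with consumers paying $38 and suppliers receiving $15.5 (the $22.5 wedge).
Burden on consumers: $15; on suppliers: $7.5. (They sum to $22.5.)
The less price-elastic side of the market bears the larger share of a per-unit tax.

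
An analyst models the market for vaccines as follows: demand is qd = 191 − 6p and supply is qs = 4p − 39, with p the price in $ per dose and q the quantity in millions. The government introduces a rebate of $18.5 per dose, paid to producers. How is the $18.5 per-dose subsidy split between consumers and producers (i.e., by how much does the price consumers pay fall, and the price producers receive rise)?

Consumers gain $7.4 per dose; producers gain $11.1 per dose.

Without the subsidy, 191 − 6p = 4p − 39 gives 10p = 230, so p* = $23 and q* = 53.
With a per-unit subsidy paid to producers, each receives p + 18.5 per unit sold, so supply becomes qs = 4(p + 18.5) − 39.
Solving gives q = 97.4 with consumers paying $15.6 and producers receiving $34.1 (the $18.5 wedge).
Gain to consumers: $7.4; to producers: $11.1. (They sum to $18.5.)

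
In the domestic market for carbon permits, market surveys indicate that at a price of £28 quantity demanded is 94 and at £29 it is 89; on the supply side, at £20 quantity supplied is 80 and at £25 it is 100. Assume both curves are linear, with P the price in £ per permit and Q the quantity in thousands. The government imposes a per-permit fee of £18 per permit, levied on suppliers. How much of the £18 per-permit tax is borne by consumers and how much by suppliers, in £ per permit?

Consumers bear £8 per permit; suppliers bear £10 per permit.

Demand slope: (89 − 94)/(29 − 28) = -5, so Qd = 234 − 5P.
Supply slope: (100 − 80)/(25 − 20) = 4, so Qs = 4P.
Without the tax, 234 − 5P = 4P gives 9P = 234, so P* = £26 and Q* = 104.
With the tax collected from suppliers, supply shifts: Qs = 4(P − 18).
New equilibrium: consumers pay £34, suppliers receive £16, Q = 64. (Wedge: Pb − Ps = 18.)
Burden on consumers: £8; on suppliers: £10. (They sum to £18.)
The less price-elastic side of the market bears the larger share of a per-unit tax.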